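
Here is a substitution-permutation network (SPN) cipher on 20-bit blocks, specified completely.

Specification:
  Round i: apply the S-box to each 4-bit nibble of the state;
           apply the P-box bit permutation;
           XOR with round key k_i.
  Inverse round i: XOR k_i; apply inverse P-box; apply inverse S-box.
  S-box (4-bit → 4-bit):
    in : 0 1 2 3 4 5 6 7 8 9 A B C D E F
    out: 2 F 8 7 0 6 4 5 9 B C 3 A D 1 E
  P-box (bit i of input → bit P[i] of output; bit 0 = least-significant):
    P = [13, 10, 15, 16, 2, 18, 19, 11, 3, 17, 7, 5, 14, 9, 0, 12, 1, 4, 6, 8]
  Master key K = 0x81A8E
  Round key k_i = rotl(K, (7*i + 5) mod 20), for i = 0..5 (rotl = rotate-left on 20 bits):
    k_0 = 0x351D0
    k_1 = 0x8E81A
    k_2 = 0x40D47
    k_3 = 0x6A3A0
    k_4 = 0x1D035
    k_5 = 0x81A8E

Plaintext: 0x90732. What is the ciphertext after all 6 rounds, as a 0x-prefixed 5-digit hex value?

0x0FFE1

s_0 = plaintext = 0x90732
s_1 = Round(s_0, k_0) = 0xE524E
s_2 = Round(s_1, k_1) = 0x8CA39
s_3 = Round(s_2, k_2) = 0x93AE1
s_4 = Round(s_3, k_3) = 0x74417
s_5 = Round(s_4, k_4) = 0xD7873
s_6 = Round(s_5, k_5) = 0x0FFE1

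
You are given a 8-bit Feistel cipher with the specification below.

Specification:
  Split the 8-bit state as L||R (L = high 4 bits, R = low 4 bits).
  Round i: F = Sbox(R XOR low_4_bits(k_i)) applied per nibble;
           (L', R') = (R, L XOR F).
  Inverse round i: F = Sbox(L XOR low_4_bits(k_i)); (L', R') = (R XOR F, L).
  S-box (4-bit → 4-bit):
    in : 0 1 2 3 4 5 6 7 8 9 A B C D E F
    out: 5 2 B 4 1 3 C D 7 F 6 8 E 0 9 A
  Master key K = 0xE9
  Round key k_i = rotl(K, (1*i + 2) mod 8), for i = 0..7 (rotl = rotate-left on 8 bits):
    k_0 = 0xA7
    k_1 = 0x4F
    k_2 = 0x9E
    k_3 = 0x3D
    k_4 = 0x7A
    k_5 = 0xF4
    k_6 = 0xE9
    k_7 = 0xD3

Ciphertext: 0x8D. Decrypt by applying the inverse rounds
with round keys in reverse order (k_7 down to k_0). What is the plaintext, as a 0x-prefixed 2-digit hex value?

s_0 = ciphertext = 0x8D
s_1 = InvRound(s_0, k_7) = 0x58
s_2 = InvRound(s_1, k_6) = 0x65
s_3 = InvRound(s_2, k_5) = 0xE6
s_4 = InvRound(s_3, k_4) = 0x7E
s_5 = InvRound(s_4, k_3) = 0x87
s_6 = InvRound(s_5, k_2) = 0xB8
s_7 = InvRound(s_6, k_1) = 0x9B
s_8 = InvRound(s_7, k_0) = 0x29

0x29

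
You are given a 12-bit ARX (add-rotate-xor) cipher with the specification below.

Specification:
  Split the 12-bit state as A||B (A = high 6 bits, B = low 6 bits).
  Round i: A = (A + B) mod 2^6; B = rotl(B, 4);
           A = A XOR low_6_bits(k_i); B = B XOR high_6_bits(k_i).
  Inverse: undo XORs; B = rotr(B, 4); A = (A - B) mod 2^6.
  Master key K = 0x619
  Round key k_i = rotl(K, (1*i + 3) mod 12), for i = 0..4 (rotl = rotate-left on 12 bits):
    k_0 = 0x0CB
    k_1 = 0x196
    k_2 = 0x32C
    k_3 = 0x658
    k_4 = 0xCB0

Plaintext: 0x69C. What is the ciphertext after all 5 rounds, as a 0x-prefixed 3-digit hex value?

s_0 = plaintext = 0x69C
s_1 = Round(s_0, k_0) = 0xF44
s_2 = Round(s_1, k_1) = 0x5C7
s_3 = Round(s_2, k_2) = 0xCBD
s_4 = Round(s_3, k_3) = 0xDC6
s_5 = Round(s_4, k_4) = 0x353

0x353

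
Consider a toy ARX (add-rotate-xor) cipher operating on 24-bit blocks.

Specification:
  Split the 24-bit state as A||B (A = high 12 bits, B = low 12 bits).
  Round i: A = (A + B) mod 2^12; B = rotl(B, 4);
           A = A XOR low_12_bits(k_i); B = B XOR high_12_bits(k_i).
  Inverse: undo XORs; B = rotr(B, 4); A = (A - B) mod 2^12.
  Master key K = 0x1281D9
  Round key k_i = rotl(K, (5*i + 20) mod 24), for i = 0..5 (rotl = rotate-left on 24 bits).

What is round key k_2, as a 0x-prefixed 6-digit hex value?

0xA07644

K = 0x1281D9
k_0 = rotl(K, (5*0+20) mod 24) = rotl(K, 20) = 0x91281D
k_1 = rotl(K, (5*1+20) mod 24) = rotl(K, 1) = 0x2503B2
k_2 = rotl(K, (5*2+20) mod 24) = rotl(K, 6) = 0xA07644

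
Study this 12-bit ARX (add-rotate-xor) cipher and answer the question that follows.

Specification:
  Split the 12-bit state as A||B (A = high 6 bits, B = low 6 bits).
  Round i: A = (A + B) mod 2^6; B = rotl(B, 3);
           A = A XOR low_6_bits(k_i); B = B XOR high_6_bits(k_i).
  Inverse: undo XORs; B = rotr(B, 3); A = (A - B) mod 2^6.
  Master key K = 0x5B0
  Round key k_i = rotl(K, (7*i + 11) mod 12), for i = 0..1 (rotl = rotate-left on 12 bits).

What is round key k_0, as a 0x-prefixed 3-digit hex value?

0x2D8

K = 0x5B0
k_0 = rotl(K, (7*0+11) mod 12) = rotl(K, 11) = 0x2D8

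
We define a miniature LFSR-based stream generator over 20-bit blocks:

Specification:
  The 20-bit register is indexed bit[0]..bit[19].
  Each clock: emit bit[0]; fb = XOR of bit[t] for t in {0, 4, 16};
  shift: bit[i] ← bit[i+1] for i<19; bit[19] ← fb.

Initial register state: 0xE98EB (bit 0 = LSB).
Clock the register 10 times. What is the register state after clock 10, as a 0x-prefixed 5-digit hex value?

0x36FA6

reg_0 = 0xE98EB
clock 1: out=1, reg = 0xF4C75
clock 2: out=1, reg = 0xFA63A
clock 3: out=0, reg = 0x7D31D
clock 4: out=1, reg = 0xBE98E
clock 5: out=0, reg = 0xDF4C7
clock 6: out=1, reg = 0x6FA63
clock 7: out=1, reg = 0xB7D31
clock 8: out=1, reg = 0xDBE98
clock 9: out=0, reg = 0x6DF4C
clock 10: out=0, reg = 0x36FA6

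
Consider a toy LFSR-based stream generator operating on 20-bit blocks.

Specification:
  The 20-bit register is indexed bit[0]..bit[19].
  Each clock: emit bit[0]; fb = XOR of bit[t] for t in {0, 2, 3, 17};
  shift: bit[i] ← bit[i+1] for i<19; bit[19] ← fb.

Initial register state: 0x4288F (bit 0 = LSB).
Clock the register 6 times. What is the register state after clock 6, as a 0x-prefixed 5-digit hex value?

0x1D0A2

reg_0 = 0x4288F
clock 1: out=1, reg = 0xA1447
clock 2: out=1, reg = 0xD0A23
clock 3: out=1, reg = 0xE8511
clock 4: out=1, reg = 0x74288
clock 5: out=0, reg = 0x3A144
clock 6: out=0, reg = 0x1D0A2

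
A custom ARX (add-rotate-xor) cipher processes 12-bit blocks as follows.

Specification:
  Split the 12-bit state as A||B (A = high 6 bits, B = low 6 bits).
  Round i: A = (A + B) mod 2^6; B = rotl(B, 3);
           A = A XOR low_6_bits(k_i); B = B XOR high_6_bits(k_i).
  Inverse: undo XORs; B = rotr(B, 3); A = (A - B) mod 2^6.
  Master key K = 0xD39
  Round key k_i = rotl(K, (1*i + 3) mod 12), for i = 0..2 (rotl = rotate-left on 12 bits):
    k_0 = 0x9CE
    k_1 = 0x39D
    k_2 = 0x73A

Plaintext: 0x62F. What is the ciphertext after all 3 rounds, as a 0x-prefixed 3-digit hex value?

s_0 = plaintext = 0x62F
s_1 = Round(s_0, k_0) = 0x25A
s_2 = Round(s_1, k_1) = 0xF9D
s_3 = Round(s_2, k_2) = 0x877

0x877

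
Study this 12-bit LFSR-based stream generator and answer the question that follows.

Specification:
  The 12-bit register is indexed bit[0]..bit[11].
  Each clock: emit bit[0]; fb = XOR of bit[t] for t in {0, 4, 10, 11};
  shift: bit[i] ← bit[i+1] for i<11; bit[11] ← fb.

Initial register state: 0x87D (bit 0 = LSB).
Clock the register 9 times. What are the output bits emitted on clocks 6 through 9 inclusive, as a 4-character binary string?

1100

reg_0 = 0x87D
clock 1: out=1, reg = 0xC3E
clock 2: out=0, reg = 0xE1F
clock 3: out=1, reg = 0x70F
clock 4: out=1, reg = 0x387
clock 5: out=1, reg = 0x9C3
clock 6: out=1, reg = 0x4E1
clock 7: out=1, reg = 0x270
clock 8: out=0, reg = 0x938
clock 9: out=0, reg = 0x49C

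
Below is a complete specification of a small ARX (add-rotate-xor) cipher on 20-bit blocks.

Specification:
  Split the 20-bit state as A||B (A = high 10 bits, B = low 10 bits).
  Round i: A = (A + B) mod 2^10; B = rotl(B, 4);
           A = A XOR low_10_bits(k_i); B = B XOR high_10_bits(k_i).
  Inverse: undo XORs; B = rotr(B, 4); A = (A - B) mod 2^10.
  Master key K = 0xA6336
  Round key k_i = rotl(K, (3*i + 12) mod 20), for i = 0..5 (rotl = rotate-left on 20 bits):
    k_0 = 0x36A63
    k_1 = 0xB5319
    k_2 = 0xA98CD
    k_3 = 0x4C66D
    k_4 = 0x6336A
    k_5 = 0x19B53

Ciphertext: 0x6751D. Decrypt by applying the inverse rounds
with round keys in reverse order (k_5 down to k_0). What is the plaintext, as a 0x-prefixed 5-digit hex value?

0xFDB39

s_0 = ciphertext = 0x6751D
s_1 = InvRound(s_0, k_5) = 0xFDED7
s_2 = InvRound(s_1, k_4) = 0x6A2F5
s_3 = InvRound(s_2, k_3) = 0xA253C
s_4 = InvRound(s_3, k_2) = 0xE2EB9
s_5 = InvRound(s_4, k_1) = 0x53346
s_6 = InvRound(s_5, k_0) = 0xFDB39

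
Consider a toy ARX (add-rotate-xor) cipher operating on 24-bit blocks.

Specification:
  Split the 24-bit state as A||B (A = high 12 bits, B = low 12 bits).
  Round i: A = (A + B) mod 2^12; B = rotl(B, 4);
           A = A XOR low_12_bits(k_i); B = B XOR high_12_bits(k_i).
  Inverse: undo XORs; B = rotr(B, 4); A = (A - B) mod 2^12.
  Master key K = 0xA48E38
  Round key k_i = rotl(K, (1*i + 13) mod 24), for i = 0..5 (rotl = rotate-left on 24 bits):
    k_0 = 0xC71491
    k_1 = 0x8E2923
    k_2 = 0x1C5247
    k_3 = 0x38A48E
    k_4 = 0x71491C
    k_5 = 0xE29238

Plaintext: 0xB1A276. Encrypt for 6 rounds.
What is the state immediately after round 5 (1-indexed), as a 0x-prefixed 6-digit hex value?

s_0 = plaintext = 0xB1A276
s_1 = Round(s_0, k_0) = 0x901B13
s_2 = Round(s_1, k_1) = 0xD379D9
s_3 = Round(s_2, k_2) = 0x557C5C
s_4 = Round(s_3, k_3) = 0x53D646
s_5 = Round(s_4, k_4) = 0x29F372
s_6 = Round(s_5, k_5) = 0x42990A

0x29F372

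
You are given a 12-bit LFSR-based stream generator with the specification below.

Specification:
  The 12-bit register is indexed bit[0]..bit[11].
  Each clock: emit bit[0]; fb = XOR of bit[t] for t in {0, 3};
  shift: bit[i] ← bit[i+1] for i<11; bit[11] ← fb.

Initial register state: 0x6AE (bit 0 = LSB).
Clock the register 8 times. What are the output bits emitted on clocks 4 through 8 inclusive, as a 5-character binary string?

reg_0 = 0x6AE
clock 1: out=0, reg = 0xB57
clock 2: out=1, reg = 0xDAB
clock 3: out=1, reg = 0x6D5
clock 4: out=1, reg = 0xB6A
clock 5: out=0, reg = 0xDB5
clock 6: out=1, reg = 0xEDA
clock 7: out=0, reg = 0xF6D
clock 8: out=1, reg = 0x7B6

10101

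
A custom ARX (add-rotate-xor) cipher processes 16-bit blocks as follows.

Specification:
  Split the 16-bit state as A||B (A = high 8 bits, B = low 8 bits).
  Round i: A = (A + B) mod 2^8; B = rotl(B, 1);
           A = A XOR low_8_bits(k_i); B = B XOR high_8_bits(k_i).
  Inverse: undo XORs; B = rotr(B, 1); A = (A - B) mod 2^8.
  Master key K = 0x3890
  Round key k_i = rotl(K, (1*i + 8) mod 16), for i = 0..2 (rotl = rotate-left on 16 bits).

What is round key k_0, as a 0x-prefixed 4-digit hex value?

K = 0x3890
k_0 = rotl(K, (1*0+8) mod 16) = rotl(K, 8) = 0x9038

0x9038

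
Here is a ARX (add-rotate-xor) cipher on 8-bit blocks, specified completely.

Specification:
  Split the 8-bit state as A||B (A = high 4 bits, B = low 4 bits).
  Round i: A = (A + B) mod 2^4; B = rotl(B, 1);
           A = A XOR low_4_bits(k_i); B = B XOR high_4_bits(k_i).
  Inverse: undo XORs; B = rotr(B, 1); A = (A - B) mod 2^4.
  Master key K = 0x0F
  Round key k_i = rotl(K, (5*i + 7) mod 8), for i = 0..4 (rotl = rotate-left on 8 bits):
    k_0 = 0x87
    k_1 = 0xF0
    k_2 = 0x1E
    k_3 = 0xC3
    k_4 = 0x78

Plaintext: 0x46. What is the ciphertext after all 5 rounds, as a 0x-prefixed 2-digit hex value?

s_0 = plaintext = 0x46
s_1 = Round(s_0, k_0) = 0xD4
s_2 = Round(s_1, k_1) = 0x17
s_3 = Round(s_2, k_2) = 0x6F
s_4 = Round(s_3, k_3) = 0x63
s_5 = Round(s_4, k_4) = 0x11

0x11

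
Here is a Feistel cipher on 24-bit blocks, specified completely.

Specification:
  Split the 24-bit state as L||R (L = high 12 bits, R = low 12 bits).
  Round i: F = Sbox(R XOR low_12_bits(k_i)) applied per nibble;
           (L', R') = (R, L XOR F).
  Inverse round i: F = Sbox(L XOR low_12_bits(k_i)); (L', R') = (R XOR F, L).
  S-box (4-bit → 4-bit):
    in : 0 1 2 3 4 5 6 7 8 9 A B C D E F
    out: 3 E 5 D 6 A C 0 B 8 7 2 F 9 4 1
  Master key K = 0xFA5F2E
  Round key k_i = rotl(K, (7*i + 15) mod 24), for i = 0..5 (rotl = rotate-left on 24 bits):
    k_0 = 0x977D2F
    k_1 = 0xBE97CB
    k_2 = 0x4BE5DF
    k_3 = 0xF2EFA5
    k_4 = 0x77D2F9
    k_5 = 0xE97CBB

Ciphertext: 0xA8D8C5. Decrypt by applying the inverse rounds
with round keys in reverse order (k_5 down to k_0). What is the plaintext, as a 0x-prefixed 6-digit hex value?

0x6A0406

s_0 = ciphertext = 0xA8D8C5
s_1 = InvRound(s_0, k_5) = 0x419A8D
s_2 = InvRound(s_1, k_4) = 0x6CE419
s_3 = InvRound(s_2, k_3) = 0xCDB6CE
s_4 = InvRound(s_3, k_2) = 0xEF8CDB
s_5 = InvRound(s_4, k_1) = 0x406EF8
s_6 = InvRound(s_5, k_0) = 0x6A0406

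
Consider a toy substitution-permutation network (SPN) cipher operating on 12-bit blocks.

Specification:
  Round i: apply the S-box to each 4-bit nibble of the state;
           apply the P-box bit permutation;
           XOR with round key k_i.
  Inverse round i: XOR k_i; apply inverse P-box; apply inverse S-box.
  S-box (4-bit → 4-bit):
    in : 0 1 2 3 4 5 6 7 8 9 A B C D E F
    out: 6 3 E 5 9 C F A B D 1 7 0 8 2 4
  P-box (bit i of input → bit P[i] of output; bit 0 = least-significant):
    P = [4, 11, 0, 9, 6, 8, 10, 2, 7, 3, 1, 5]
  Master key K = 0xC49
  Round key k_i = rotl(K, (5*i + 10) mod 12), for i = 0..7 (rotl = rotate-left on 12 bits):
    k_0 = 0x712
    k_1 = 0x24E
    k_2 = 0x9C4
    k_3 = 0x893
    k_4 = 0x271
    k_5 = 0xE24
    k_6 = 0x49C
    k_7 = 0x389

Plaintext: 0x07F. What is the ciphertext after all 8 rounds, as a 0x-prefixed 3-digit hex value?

s_0 = plaintext = 0x07F
s_1 = Round(s_0, k_0) = 0x61D
s_2 = Round(s_1, k_1) = 0x1A4
s_3 = Round(s_2, k_2) = 0xB1C
s_4 = Round(s_3, k_3) = 0x959
s_5 = Round(s_4, k_4) = 0x4C6
s_6 = Round(s_5, k_5) = 0x495
s_7 = Round(s_6, k_6) = 0x279
s_8 = Round(s_7, k_7) = 0x0B6

0x0B6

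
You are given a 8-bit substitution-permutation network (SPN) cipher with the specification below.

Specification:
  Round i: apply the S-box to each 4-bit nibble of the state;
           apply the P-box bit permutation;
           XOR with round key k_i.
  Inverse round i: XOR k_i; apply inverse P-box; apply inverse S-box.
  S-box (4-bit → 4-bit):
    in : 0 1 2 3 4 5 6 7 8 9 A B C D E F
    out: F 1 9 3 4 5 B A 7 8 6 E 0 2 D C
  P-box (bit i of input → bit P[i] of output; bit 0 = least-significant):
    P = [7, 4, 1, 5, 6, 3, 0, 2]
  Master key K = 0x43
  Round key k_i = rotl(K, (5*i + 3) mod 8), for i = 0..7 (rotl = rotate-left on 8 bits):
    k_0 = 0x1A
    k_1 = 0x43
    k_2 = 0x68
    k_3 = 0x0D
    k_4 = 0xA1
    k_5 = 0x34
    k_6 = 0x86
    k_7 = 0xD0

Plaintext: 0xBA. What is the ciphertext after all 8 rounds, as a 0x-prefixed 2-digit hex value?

s_0 = plaintext = 0xBA
s_1 = Round(s_0, k_0) = 0x05
s_2 = Round(s_1, k_1) = 0x8C
s_3 = Round(s_2, k_2) = 0x21
s_4 = Round(s_3, k_3) = 0xC9
s_5 = Round(s_4, k_4) = 0x81
s_6 = Round(s_5, k_5) = 0xFD
s_7 = Round(s_6, k_6) = 0x93
s_8 = Round(s_7, k_7) = 0x44

0x44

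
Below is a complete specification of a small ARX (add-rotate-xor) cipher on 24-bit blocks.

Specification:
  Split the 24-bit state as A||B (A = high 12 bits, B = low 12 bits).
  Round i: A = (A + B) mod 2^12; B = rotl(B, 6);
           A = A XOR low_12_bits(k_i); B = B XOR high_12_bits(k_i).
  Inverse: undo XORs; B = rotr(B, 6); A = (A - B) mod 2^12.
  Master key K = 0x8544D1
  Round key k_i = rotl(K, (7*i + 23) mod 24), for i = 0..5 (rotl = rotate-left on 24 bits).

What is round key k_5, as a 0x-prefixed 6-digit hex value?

K = 0x8544D1
k_0 = rotl(K, (7*0+23) mod 24) = rotl(K, 23) = 0xC2A268
k_1 = rotl(K, (7*1+23) mod 24) = rotl(K, 6) = 0x513461
k_2 = rotl(K, (7*2+23) mod 24) = rotl(K, 13) = 0x9A30A8
k_3 = rotl(K, (7*3+23) mod 24) = rotl(K, 20) = 0x18544D
k_4 = rotl(K, (7*4+23) mod 24) = rotl(K, 3) = 0x2A268C
k_5 = rotl(K, (7*5+23) mod 24) = rotl(K, 10) = 0x134615

0x134615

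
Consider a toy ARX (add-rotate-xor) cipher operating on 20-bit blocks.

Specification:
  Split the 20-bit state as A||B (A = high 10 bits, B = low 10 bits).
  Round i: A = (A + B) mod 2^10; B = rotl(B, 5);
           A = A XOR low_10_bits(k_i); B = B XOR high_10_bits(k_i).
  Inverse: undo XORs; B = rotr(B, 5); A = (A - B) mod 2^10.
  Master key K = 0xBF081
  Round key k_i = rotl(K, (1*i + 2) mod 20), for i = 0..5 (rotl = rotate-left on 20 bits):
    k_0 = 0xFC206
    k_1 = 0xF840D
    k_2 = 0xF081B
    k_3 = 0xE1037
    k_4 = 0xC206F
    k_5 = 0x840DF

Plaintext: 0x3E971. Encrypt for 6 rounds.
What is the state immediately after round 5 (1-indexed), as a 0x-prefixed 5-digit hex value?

0x1E1B2

s_0 = plaintext = 0x3E971
s_1 = Round(s_0, k_0) = 0x1B5DB
s_2 = Round(s_1, k_1) = 0x9148F
s_3 = Round(s_2, k_2) = 0xB3E26
s_4 = Round(s_3, k_3) = 0x30B55
s_5 = Round(s_4, k_4) = 0x1E1B2
s_6 = Round(s_5, k_5) = 0xBD45D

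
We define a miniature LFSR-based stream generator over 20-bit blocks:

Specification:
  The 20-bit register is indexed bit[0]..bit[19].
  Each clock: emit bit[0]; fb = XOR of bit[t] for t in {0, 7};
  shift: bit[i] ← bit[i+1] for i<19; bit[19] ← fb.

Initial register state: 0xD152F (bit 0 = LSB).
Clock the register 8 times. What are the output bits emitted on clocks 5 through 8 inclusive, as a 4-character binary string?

reg_0 = 0xD152F
clock 1: out=1, reg = 0xE8A97
clock 2: out=1, reg = 0x7454B
clock 3: out=1, reg = 0xBA2A5
clock 4: out=1, reg = 0x5D152
clock 5: out=0, reg = 0x2E8A9
clock 6: out=1, reg = 0x17454
clock 7: out=0, reg = 0x0BA2A
clock 8: out=0, reg = 0x05D15

0100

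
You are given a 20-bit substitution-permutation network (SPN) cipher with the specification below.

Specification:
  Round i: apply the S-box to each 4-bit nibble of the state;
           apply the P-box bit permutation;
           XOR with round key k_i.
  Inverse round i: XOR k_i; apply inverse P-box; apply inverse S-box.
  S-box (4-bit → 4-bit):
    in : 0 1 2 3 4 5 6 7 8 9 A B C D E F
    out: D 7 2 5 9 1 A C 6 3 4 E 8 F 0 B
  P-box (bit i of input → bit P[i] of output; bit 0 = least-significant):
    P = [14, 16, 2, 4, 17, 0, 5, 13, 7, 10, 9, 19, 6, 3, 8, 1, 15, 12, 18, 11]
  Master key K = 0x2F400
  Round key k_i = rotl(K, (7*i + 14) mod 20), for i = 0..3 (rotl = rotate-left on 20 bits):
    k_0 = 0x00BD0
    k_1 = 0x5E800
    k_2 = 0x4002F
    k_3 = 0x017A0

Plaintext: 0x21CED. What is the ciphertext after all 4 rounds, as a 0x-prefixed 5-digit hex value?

0x3F500

s_0 = plaintext = 0x21CED
s_1 = Round(s_0, k_0) = 0x95A8C
s_2 = Round(s_1, k_1) = 0x57A71
s_3 = Round(s_2, k_2) = 0x5E309
s_4 = Round(s_3, k_3) = 0x3F500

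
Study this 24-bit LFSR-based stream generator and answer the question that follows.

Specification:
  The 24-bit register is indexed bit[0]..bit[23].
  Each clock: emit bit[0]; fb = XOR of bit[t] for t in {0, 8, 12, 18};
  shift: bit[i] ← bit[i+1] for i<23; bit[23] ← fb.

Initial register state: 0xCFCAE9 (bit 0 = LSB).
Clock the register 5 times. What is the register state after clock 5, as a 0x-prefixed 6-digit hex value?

0x667E57

reg_0 = 0xCFCAE9
clock 1: out=1, reg = 0x67E574
clock 2: out=0, reg = 0x33F2BA
clock 3: out=0, reg = 0x99F95D
clock 4: out=1, reg = 0xCCFCAE
clock 5: out=0, reg = 0x667E57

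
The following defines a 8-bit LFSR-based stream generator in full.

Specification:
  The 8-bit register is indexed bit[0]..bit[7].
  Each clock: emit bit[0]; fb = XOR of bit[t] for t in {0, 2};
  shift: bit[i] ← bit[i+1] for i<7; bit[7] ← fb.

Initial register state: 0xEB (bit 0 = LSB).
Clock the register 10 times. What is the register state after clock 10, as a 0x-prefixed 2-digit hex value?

reg_0 = 0xEB
clock 1: out=1, reg = 0xF5
clock 2: out=1, reg = 0x7A
clock 3: out=0, reg = 0x3D
clock 4: out=1, reg = 0x1E
clock 5: out=0, reg = 0x8F
clock 6: out=1, reg = 0x47
clock 7: out=1, reg = 0x23
clock 8: out=1, reg = 0x91
clock 9: out=1, reg = 0xC8
clock 10: out=0, reg = 0x64

0x64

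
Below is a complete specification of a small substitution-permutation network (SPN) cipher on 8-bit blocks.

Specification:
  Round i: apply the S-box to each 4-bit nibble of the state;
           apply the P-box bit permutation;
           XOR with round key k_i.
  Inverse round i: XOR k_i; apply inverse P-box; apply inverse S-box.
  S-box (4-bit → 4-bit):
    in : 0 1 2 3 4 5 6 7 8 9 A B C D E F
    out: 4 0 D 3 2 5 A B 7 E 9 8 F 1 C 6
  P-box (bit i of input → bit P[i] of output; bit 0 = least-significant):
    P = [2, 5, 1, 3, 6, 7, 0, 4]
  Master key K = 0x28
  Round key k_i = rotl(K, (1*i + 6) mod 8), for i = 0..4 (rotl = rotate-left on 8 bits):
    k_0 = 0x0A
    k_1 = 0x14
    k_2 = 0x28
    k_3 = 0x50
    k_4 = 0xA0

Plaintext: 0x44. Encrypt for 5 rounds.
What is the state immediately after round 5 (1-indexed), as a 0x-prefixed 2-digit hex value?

s_0 = plaintext = 0x44
s_1 = Round(s_0, k_0) = 0xAA
s_2 = Round(s_1, k_1) = 0x48
s_3 = Round(s_2, k_2) = 0x8E
s_4 = Round(s_3, k_3) = 0x9B
s_5 = Round(s_4, k_4) = 0x39

0x39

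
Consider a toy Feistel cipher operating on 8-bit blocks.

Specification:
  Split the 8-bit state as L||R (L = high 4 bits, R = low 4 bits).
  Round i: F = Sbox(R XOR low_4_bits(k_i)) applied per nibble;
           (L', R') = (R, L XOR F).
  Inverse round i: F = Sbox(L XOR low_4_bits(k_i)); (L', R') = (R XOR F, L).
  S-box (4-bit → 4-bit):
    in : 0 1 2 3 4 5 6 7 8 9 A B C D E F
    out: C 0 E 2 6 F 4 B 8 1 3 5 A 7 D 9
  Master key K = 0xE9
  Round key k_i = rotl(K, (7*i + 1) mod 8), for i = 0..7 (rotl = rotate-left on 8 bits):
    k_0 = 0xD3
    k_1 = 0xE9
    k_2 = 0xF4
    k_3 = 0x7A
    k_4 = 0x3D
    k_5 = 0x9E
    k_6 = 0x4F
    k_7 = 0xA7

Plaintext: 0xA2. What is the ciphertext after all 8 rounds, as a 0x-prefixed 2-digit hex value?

s_0 = plaintext = 0xA2
s_1 = Round(s_0, k_0) = 0x2A
s_2 = Round(s_1, k_1) = 0xA0
s_3 = Round(s_2, k_2) = 0x0C
s_4 = Round(s_3, k_3) = 0xC4
s_5 = Round(s_4, k_4) = 0x4D
s_6 = Round(s_5, k_5) = 0xD6
s_7 = Round(s_6, k_6) = 0x6C
s_8 = Round(s_7, k_7) = 0xC3

0xC3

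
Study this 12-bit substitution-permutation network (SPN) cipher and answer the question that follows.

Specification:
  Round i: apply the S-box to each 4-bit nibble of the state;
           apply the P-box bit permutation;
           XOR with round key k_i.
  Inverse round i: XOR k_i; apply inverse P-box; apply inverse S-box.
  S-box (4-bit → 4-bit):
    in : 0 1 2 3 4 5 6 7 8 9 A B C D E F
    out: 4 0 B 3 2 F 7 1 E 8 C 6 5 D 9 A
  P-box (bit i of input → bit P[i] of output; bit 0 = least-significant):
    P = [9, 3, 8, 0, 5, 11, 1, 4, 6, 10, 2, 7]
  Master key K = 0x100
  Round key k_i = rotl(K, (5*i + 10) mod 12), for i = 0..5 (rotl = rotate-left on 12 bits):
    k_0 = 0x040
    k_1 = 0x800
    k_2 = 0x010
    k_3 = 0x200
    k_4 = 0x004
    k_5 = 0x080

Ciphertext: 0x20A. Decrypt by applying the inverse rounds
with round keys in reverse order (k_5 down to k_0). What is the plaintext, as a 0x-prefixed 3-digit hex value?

s_0 = ciphertext = 0x20A
s_1 = InvRound(s_0, k_5) = 0x903
s_2 = InvRound(s_1, k_4) = 0x0BA
s_3 = InvRound(s_2, k_3) = 0x9D3
s_4 = InvRound(s_3, k_2) = 0xEBA
s_5 = InvRound(s_4, k_1) = 0xFD3
s_6 = InvRound(s_5, k_0) = 0xF8D

0xF8D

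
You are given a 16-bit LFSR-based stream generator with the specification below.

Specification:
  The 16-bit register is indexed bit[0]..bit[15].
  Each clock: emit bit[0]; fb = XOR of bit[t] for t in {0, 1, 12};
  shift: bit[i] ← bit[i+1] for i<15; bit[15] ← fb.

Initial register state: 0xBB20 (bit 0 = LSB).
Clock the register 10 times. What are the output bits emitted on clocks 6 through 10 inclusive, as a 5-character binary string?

reg_0 = 0xBB20
clock 1: out=0, reg = 0xDD90
clock 2: out=0, reg = 0xEEC8
clock 3: out=0, reg = 0x7764
clock 4: out=0, reg = 0xBBB2
clock 5: out=0, reg = 0x5DD9
clock 6: out=1, reg = 0x2EEC
clock 7: out=0, reg = 0x1776
clock 8: out=0, reg = 0x0BBB
clock 9: out=1, reg = 0x05DD
clock 10: out=1, reg = 0x82EE

10011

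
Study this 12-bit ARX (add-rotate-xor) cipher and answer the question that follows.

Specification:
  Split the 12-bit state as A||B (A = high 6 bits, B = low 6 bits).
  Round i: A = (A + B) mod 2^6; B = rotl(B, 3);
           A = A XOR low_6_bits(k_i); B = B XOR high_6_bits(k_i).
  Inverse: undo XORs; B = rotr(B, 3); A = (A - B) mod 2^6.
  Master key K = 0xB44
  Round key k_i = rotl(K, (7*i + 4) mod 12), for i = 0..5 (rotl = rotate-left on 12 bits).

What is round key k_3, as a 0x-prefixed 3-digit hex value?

K = 0xB44
k_0 = rotl(K, (7*0+4) mod 12) = rotl(K, 4) = 0x44B
k_1 = rotl(K, (7*1+4) mod 12) = rotl(K, 11) = 0x5A2
k_2 = rotl(K, (7*2+4) mod 12) = rotl(K, 6) = 0x12D
k_3 = rotl(K, (7*3+4) mod 12) = rotl(K, 1) = 0x689

0x689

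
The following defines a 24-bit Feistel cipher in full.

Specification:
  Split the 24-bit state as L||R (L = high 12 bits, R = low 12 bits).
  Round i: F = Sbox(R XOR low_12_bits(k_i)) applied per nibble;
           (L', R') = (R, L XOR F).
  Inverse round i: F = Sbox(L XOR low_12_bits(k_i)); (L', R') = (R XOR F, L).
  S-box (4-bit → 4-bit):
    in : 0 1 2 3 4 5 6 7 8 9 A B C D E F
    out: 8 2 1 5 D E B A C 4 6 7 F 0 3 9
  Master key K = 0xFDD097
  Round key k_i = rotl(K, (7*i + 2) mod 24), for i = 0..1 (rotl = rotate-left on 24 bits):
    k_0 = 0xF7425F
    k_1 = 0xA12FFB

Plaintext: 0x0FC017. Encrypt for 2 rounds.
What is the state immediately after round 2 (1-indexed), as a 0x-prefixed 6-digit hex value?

0x120310

s_0 = plaintext = 0x0FC017
s_1 = Round(s_0, k_0) = 0x017120
s_2 = Round(s_1, k_1) = 0x120310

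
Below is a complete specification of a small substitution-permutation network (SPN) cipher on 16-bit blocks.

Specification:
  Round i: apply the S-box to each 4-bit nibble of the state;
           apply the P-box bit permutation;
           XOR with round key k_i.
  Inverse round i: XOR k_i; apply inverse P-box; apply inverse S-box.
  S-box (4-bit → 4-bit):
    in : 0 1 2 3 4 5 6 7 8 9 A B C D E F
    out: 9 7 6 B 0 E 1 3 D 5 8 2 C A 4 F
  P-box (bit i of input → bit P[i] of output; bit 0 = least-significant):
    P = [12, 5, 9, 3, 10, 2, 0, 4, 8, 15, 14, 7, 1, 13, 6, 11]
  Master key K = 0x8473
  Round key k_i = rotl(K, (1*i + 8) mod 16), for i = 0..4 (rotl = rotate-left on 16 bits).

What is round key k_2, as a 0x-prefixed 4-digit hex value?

0xCE11

K = 0x8473
k_0 = rotl(K, (1*0+8) mod 16) = rotl(K, 8) = 0x7384
k_1 = rotl(K, (1*1+8) mod 16) = rotl(K, 9) = 0xE708
k_2 = rotl(K, (1*2+8) mod 16) = rotl(K, 10) = 0xCE11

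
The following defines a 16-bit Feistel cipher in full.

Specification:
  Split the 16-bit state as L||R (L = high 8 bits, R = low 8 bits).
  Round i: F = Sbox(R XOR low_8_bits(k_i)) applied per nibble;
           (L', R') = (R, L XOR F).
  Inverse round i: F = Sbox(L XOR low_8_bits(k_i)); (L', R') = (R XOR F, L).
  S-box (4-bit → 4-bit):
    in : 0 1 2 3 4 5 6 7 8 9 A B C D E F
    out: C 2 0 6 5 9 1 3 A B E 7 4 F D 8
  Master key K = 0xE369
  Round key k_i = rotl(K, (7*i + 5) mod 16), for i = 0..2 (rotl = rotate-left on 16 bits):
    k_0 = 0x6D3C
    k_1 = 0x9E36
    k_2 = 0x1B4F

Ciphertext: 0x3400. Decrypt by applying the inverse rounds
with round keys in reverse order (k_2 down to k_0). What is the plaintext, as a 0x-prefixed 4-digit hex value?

0x79F6

s_0 = ciphertext = 0x3400
s_1 = InvRound(s_0, k_2) = 0x3734
s_2 = InvRound(s_1, k_1) = 0xF637
s_3 = InvRound(s_2, k_0) = 0x79F6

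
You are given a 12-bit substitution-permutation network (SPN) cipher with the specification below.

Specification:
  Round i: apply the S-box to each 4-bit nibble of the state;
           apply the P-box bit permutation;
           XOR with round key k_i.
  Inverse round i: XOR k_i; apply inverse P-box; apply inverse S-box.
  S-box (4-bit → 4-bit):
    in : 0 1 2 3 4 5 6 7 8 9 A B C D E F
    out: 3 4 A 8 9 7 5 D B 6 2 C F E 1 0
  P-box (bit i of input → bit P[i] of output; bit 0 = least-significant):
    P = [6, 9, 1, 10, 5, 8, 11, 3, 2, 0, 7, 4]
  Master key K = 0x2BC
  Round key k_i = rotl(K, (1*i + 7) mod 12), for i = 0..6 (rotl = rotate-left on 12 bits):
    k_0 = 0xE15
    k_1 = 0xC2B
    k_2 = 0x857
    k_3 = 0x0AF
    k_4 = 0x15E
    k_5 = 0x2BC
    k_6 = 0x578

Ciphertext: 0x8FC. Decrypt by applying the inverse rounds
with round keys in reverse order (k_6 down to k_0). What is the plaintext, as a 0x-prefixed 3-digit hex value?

s_0 = ciphertext = 0x8FC
s_1 = InvRound(s_0, k_6) = 0x693
s_2 = InvRound(s_1, k_5) = 0x04B
s_3 = InvRound(s_2, k_4) = 0x8AF
s_4 = InvRound(s_3, k_3) = 0xF1F
s_5 = InvRound(s_4, k_2) = 0xF28
s_6 = InvRound(s_5, k_1) = 0xAA9
s_7 = InvRound(s_6, k_0) = 0x743

0x743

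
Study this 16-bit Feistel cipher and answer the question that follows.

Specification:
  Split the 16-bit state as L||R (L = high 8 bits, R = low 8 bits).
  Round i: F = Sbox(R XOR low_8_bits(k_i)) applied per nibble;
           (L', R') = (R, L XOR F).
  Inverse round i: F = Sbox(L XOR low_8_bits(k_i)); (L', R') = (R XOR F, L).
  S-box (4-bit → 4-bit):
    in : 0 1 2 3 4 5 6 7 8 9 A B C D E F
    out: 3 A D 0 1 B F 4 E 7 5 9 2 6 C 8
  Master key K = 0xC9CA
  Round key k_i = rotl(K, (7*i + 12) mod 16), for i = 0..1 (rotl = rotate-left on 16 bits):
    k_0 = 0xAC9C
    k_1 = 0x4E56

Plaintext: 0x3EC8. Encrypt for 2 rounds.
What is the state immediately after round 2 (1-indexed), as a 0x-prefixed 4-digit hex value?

0x8FAF

s_0 = plaintext = 0x3EC8
s_1 = Round(s_0, k_0) = 0xC88F
s_2 = Round(s_1, k_1) = 0x8FAF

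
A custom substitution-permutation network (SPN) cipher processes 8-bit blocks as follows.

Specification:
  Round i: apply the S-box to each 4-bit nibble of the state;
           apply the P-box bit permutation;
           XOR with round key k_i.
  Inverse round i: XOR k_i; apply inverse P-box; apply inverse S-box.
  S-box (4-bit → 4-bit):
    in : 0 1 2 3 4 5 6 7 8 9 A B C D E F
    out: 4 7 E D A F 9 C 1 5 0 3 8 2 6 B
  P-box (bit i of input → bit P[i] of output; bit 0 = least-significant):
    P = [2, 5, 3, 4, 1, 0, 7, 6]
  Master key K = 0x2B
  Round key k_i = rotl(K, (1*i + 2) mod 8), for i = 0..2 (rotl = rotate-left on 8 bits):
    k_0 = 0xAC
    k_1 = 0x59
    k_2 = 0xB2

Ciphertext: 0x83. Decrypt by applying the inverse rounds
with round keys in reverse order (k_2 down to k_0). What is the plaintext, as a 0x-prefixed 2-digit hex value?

s_0 = ciphertext = 0x83
s_1 = InvRound(s_0, k_2) = 0xD4
s_2 = InvRound(s_1, k_1) = 0xE9
s_3 = InvRound(s_2, k_0) = 0x48

0x48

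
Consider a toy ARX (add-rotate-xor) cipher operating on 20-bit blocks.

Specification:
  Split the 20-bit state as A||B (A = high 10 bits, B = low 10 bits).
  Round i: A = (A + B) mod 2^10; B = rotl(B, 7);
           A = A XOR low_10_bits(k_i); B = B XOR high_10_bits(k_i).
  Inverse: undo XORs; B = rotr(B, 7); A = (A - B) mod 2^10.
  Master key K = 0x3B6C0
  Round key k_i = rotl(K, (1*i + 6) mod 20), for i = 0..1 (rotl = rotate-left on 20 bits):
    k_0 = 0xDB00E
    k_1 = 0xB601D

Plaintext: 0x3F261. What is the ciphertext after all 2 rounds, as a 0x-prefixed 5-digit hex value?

0xBBAAC

s_0 = plaintext = 0x3F261
s_1 = Round(s_0, k_0) = 0xD4FA0
s_2 = Round(s_1, k_1) = 0xBBAAC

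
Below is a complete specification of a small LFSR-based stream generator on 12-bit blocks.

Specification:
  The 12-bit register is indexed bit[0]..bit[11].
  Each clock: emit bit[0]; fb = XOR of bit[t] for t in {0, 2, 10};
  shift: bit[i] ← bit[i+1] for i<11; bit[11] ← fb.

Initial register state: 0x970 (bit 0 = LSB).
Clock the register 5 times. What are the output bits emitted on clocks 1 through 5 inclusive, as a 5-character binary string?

00001

reg_0 = 0x970
clock 1: out=0, reg = 0x4B8
clock 2: out=0, reg = 0xA5C
clock 3: out=0, reg = 0xD2E
clock 4: out=0, reg = 0x697
clock 5: out=1, reg = 0xB4B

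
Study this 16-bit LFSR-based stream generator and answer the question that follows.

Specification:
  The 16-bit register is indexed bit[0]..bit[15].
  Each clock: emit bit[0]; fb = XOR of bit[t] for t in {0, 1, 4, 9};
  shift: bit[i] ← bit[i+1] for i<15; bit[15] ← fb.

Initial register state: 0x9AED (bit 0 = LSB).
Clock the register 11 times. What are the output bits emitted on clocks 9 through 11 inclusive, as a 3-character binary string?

010

reg_0 = 0x9AED
clock 1: out=1, reg = 0x4D76
clock 2: out=0, reg = 0x26BB
clock 3: out=1, reg = 0x135D
clock 4: out=1, reg = 0x89AE
clock 5: out=0, reg = 0xC4D7
clock 6: out=1, reg = 0xE26B
clock 7: out=1, reg = 0xF135
clock 8: out=1, reg = 0x789A
clock 9: out=0, reg = 0x3C4D
clock 10: out=1, reg = 0x9E26
clock 11: out=0, reg = 0x4F13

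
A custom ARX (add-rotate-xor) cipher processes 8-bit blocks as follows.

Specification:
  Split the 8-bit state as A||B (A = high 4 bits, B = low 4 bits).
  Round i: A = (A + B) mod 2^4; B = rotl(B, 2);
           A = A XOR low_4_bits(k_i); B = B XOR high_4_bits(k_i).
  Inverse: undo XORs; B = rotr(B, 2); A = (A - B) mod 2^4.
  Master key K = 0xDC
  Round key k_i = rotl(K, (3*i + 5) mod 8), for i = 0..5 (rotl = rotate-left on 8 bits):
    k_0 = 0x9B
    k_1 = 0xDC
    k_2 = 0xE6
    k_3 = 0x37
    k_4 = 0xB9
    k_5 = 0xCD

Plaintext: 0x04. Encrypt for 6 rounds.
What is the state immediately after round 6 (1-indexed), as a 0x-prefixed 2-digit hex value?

s_0 = plaintext = 0x04
s_1 = Round(s_0, k_0) = 0xF8
s_2 = Round(s_1, k_1) = 0xBF
s_3 = Round(s_2, k_2) = 0xC1
s_4 = Round(s_3, k_3) = 0xA7
s_5 = Round(s_4, k_4) = 0x86
s_6 = Round(s_5, k_5) = 0x35

0x35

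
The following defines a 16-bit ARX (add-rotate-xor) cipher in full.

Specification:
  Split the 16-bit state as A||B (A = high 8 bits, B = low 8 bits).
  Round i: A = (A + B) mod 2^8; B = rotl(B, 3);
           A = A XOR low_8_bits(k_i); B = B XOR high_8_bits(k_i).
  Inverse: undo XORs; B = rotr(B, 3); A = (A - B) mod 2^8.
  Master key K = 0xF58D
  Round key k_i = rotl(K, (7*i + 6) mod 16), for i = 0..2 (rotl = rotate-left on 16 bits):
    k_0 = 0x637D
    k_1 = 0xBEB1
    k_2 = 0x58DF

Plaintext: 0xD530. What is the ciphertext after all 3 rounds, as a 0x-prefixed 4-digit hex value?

0x4B15

s_0 = plaintext = 0xD530
s_1 = Round(s_0, k_0) = 0x78E2
s_2 = Round(s_1, k_1) = 0xEBA9
s_3 = Round(s_2, k_2) = 0x4B15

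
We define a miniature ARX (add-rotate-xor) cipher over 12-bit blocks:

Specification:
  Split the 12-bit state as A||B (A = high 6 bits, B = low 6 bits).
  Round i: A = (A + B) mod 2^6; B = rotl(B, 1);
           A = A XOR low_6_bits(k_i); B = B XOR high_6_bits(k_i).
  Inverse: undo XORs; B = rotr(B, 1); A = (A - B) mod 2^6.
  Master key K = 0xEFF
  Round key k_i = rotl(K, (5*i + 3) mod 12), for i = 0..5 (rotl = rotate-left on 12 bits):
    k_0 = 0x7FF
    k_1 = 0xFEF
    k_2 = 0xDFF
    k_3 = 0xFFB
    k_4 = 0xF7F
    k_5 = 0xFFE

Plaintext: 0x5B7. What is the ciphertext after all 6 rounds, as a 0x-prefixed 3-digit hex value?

s_0 = plaintext = 0x5B7
s_1 = Round(s_0, k_0) = 0xCB0
s_2 = Round(s_1, k_1) = 0x35E
s_3 = Round(s_2, k_2) = 0x50B
s_4 = Round(s_3, k_3) = 0x929
s_5 = Round(s_4, k_4) = 0xCAE
s_6 = Round(s_5, k_5) = 0x7A2

0x7A2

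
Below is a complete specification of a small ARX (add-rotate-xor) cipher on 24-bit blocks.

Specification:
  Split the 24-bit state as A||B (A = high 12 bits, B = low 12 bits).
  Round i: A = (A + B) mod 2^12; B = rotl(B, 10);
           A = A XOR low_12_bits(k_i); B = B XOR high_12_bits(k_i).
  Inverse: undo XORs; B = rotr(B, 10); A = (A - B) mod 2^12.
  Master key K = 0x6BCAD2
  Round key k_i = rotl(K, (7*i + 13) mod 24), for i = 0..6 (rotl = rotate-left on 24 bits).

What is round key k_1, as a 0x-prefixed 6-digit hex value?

K = 0x6BCAD2
k_0 = rotl(K, (7*0+13) mod 24) = rotl(K, 13) = 0x5A4D79
k_1 = rotl(K, (7*1+13) mod 24) = rotl(K, 20) = 0x26BCAD

0x26BCAD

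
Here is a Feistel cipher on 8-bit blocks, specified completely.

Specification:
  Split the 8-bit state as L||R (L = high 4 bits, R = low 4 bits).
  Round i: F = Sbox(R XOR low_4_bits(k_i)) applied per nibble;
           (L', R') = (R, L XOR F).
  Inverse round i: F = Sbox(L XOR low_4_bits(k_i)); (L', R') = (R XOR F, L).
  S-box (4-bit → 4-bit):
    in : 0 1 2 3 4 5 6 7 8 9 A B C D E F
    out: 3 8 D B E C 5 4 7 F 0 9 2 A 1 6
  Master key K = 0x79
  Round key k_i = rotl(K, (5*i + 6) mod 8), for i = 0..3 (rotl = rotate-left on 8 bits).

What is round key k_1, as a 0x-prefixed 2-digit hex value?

K = 0x79
k_0 = rotl(K, (5*0+6) mod 8) = rotl(K, 6) = 0x5E
k_1 = rotl(K, (5*1+6) mod 8) = rotl(K, 3) = 0xCB

0xCB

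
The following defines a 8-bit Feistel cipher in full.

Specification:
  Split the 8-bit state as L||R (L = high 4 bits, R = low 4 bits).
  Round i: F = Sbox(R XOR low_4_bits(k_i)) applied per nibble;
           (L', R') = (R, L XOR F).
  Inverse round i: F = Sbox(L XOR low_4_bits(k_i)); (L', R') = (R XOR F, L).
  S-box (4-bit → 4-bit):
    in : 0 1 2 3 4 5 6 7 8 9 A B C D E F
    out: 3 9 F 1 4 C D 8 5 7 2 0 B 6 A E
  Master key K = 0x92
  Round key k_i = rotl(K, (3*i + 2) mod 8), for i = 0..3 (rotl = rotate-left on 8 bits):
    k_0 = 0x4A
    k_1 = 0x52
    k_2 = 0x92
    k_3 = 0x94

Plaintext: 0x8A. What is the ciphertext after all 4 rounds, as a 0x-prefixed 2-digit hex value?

s_0 = plaintext = 0x8A
s_1 = Round(s_0, k_0) = 0xAB
s_2 = Round(s_1, k_1) = 0xBD
s_3 = Round(s_2, k_2) = 0xD5
s_4 = Round(s_3, k_3) = 0x54

0x54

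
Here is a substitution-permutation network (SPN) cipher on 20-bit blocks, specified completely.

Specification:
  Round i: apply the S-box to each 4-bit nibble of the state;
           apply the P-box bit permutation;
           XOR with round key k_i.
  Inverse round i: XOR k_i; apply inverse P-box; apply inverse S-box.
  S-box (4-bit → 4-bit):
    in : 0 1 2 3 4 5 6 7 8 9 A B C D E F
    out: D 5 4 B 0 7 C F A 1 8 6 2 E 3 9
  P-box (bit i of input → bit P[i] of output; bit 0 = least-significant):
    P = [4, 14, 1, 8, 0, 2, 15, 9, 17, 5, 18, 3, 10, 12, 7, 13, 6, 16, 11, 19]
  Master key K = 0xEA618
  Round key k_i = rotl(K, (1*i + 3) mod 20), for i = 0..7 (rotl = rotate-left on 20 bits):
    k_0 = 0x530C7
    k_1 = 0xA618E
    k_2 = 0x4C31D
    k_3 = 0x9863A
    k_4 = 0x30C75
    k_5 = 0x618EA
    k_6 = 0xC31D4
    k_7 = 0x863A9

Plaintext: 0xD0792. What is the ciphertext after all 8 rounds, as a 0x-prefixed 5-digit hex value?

0xF4481

s_0 = plaintext = 0xD0792
s_1 = Round(s_0, k_0) = 0xA1C6C
s_2 = Round(s_1, k_1) = 0x2A72E
s_3 = Round(s_2, k_2) = 0x22B25
s_4 = Round(s_3, k_3) = 0xD4E88
s_5 = Round(s_4, k_4) = 0x84751
s_6 = Round(s_5, k_5) = 0x998D5
s_7 = Round(s_6, k_6) = 0xCF7AA
s_8 = Round(s_7, k_7) = 0xF4481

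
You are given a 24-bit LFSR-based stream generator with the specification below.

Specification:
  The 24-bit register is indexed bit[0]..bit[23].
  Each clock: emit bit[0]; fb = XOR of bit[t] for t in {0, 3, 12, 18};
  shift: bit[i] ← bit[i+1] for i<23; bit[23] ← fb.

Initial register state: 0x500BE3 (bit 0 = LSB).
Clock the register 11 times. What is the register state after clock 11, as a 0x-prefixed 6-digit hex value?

reg_0 = 0x500BE3
clock 1: out=1, reg = 0xA805F1
clock 2: out=1, reg = 0xD402F8
clock 3: out=0, reg = 0x6A017C
clock 4: out=0, reg = 0xB500BE
clock 5: out=0, reg = 0x5A805F
clock 6: out=1, reg = 0x2D402F
clock 7: out=1, reg = 0x96A017
clock 8: out=1, reg = 0x4B500B
clock 9: out=1, reg = 0xA5A805
clock 10: out=1, reg = 0x52D402
clock 11: out=0, reg = 0xA96A01

0xA96A01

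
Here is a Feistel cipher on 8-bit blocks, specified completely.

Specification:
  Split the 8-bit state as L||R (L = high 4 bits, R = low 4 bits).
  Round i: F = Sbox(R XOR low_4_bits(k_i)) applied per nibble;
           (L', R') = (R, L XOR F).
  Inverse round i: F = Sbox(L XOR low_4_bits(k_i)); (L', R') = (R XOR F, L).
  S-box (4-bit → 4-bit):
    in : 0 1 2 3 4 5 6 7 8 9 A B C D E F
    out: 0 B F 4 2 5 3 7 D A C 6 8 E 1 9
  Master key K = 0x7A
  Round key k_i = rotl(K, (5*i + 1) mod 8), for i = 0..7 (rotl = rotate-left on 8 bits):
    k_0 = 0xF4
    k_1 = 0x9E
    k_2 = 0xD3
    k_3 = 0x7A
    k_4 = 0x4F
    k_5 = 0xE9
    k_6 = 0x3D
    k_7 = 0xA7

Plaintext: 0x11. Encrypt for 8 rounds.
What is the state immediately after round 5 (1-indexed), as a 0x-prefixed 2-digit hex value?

s_0 = plaintext = 0x11
s_1 = Round(s_0, k_0) = 0x14
s_2 = Round(s_1, k_1) = 0x4D
s_3 = Round(s_2, k_2) = 0xD5
s_4 = Round(s_3, k_3) = 0x54
s_5 = Round(s_4, k_4) = 0x43
s_6 = Round(s_5, k_5) = 0x38
s_7 = Round(s_6, k_6) = 0x86
s_8 = Round(s_7, k_7) = 0x63

0x43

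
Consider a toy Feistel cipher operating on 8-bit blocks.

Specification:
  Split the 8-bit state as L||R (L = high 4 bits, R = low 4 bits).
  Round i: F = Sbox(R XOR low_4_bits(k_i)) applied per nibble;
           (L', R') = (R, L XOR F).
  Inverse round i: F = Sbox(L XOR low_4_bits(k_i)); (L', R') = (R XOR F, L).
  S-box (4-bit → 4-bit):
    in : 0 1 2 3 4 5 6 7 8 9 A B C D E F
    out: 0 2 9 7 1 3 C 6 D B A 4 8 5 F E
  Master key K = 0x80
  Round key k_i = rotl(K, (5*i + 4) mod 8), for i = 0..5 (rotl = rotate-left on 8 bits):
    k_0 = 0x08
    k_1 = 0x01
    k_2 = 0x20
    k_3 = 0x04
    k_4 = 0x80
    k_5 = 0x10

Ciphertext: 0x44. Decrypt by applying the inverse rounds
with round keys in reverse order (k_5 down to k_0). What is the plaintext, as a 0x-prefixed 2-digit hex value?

0xFC

s_0 = ciphertext = 0x44
s_1 = InvRound(s_0, k_5) = 0x54
s_2 = InvRound(s_1, k_4) = 0x75
s_3 = InvRound(s_2, k_3) = 0x27
s_4 = InvRound(s_3, k_2) = 0xE2
s_5 = InvRound(s_4, k_1) = 0xCE
s_6 = InvRound(s_5, k_0) = 0xFC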